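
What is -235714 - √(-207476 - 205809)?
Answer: -235714 - I*√413285 ≈ -2.3571e+5 - 642.87*I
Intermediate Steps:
-235714 - √(-207476 - 205809) = -235714 - √(-413285) = -235714 - I*√413285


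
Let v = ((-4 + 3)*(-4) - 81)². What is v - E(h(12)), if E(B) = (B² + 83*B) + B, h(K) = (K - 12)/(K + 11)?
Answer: 5929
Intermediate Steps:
v = 5929 (v = (-1*(-4) - 81)² = (4 - 81)² = (-77)² = 5929)
h(K) = (-12 + K)/(11 + K)
E(B) = B² + 84*B
v - E(h(12)) = 5929 - (-12 + 12)/(11 + 12)*(84 + (-12 + 12)/(11 + 12)) = 5929 - 0/23*(84 + 0/23) = 5929 - (1/23)*0*(84 + (1/23)*0) = 5929 - 0*(84 + 0) = 5929 - 0*84 = 5929 - 1*0 = 5929 + 0 = 5929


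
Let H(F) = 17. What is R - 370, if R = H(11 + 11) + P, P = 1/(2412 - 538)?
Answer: -661521/1874 ≈ -353.00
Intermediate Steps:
P = 1/1874 ≈ 0.00053362
R = 31859/1874 (R = 17 + 1/1874 = 31859/1874 ≈ 17.001)
R - 370 = 31859/1874 - 370 = -661521/1874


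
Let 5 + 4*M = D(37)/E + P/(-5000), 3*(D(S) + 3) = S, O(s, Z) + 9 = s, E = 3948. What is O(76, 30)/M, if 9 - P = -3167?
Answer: -70852500/1489181 ≈ -47.578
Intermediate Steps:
O(s, Z) = -9 + s
P = 3176 (P = 9 - 1*(-3167) = 9 + 3167 = 3176)
D(S) = -3 + S/3
M = -1489181/1057500 (M = -5/4 + ((-3 + (⅓)*37)/3948 + 3176/(-5000))/4 = -5/4 + ((-3 + 37/3)*(1/3948) + 3176*(-1/5000))/4 = -5/4 + ((28/3)*(1/3948) - 397/625)/4 = -5/4 + (1/423 - 397/625)/4 = -5/4 + (¼)*(-167306/264375) = -5/4 - 83653/528750 = -1489181/1057500 ≈ -1.4082)
O(76, 30)/M = (-9 + 76)/(-1489181/1057500) = 67*(-1057500/1489181) = -70852500/1489181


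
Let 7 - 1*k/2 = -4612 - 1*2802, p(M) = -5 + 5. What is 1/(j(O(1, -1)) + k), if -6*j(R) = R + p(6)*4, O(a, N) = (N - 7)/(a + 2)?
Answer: 9/133582 ≈ 6.7374e-5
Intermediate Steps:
O(a, N) = (-7 + N)/(2 + a)
p(M) = 0
j(R) = -R/6 (j(R) = -(R + 0*4)/6 = -(R + 0)/6 = -R/6)
k = 14842 (k = 14 - 2*(-4612 - 1*2802) = 14 - 2*(-4612 - 2802) = 14 - 2*(-7414) = 14 + 14828 = 14842)
1/(j(O(1, -1)) + k) = 1/(-(-7 - 1)/(6*(2 + 1)) + 14842) = 1/(-(-8)/(6*3) + 14842) = 1/(-(-8)/18 + 14842) = 1/(-1/6*(-8/3) + 14842) = 1/(4/9 + 14842) = 1/(133582/9) = 9/133582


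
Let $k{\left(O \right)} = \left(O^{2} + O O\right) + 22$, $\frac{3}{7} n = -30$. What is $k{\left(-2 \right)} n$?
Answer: $-2100$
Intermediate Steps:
$n = -70$ ($n = \frac{7}{3} \left(-30\right) = -70$)
$k{\left(O \right)} = 22 + 2 O^{2}$ ($k{\left(O \right)} = \left(O^{2} + O^{2}\right) + 22 = 2 O^{2} + 22 = 22 + 2 O^{2}$)
$k{\left(-2 \right)} n = \left(22 + 2 \left(-2\right)^{2}\right) \left(-70\right) = \left(22 + 2 \cdot 4\right) \left(-70\right) = \left(22 + 8\right) \left(-70\right) = 30 \left(-70\right) = -2100$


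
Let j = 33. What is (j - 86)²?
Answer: 2809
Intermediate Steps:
(j - 86)² = (33 - 86)² = (-53)² = 2809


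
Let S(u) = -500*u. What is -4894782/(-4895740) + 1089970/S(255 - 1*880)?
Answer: 17164572757/3824796875 ≈ 4.4877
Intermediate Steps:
-4894782/(-4895740) + 1089970/S(255 - 1*880) = -4894782/(-4895740) + 1089970/((-500*(255 - 1*880))) = -4894782*(-1/4895740) + 1089970/((-500*(255 - 880))) = 2447391/2447870 + 1089970/((-500*(-625))) = 2447391/2447870 + 1089970/312500 = 2447391/2447870 + 1089970*(1/312500) = 2447391/2447870 + 108997/31250 = 17164572757/3824796875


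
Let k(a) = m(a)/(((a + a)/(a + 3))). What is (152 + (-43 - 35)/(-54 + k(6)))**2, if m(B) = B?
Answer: 25684624/1089 ≈ 23586.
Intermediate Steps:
k(a) = 3/2 + a/2 (k(a) = a/(((a + a)/(a + 3))) = a/(((2*a)/(3 + a))) = a/((2*a/(3 + a))) = a*((3 + a)/(2*a)) = 3/2 + a/2)
(152 + (-43 - 35)/(-54 + k(6)))**2 = (152 + (-43 - 35)/(-54 + (3/2 + (1/2)*6)))**2 = (152 - 78/(-54 + (3/2 + 3)))**2 = (152 - 78/(-54 + 9/2))**2 = (152 - 78/(-99/2))**2 = (152 - 78*(-2/99))**2 = (152 + 52/33)**2 = (5068/33)**2 = 25684624/1089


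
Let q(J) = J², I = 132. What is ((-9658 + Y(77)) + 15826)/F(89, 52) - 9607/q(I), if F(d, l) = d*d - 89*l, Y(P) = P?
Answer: 77177029/57377232 ≈ 1.3451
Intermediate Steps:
F(d, l) = d² - 89*l
((-9658 + Y(77)) + 15826)/F(89, 52) - 9607/q(I) = ((-9658 + 77) + 15826)/(89² - 89*52) - 9607/(132²) = (-9581 + 15826)/(7921 - 4628) - 9607/17424 = 6245/3293 - 9607*1/17424 = 6245*(1/3293) - 9607/17424 = 6245/3293 - 9607/17424 = 77177029/57377232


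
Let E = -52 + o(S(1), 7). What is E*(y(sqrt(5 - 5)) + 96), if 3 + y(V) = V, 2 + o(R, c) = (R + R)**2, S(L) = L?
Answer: -4650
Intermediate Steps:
o(R, c) = -2 + 4*R**2 (o(R, c) = -2 + (R + R)**2 = -2 + (2*R)**2 = -2 + 4*R**2)
y(V) = -3 + V
E = -50 (E = -52 + (-2 + 4*1**2) = -52 + (-2 + 4*1) = -52 + (-2 + 4) = -52 + 2 = -50)
E*(y(sqrt(5 - 5)) + 96) = -50*((-3 + sqrt(5 - 5)) + 96) = -50*((-3 + sqrt(0)) + 96) = -50*((-3 + 0) + 96) = -50*(-3 + 96) = -50*93 = -4650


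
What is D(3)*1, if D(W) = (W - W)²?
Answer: 0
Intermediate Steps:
D(W) = 0 (D(W) = 0² = 0)
D(3)*1 = 0*1 = 0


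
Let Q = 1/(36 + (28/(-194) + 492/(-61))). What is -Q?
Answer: -5917/164434 ≈ -0.035984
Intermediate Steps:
Q = 5917/164434 (Q = 1/(36 + (28*(-1/194) + 492*(-1/61))) = 1/(36 + (-14/97 - 492/61)) = 1/(36 - 48578/5917) = 1/(164434/5917) = 5917/164434 ≈ 0.035984)
-Q = -1*5917/164434 = -5917/164434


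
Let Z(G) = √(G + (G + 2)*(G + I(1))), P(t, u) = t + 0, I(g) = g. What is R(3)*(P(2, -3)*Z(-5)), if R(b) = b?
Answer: 6*√7 ≈ 15.875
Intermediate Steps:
P(t, u) = t
Z(G) = √(G + (1 + G)*(2 + G)) (Z(G) = √(G + (G + 2)*(G + 1)) = √(G + (2 + G)*(1 + G)) = √(G + (1 + G)*(2 + G)))
R(3)*(P(2, -3)*Z(-5)) = 3*(2*√(2 + (-5)² + 4*(-5))) = 3*(2*√(2 + 25 - 20)) = 3*(2*√7) = 6*√7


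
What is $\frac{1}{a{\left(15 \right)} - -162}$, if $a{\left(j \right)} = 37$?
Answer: $\frac{1}{199} \approx 0.0050251$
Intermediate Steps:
$\frac{1}{a{\left(15 \right)} - -162} = \frac{1}{37 - -162} = \frac{1}{37 + \left(187 - 25\right)} = \frac{1}{37 + 162} = \frac{1}{199}$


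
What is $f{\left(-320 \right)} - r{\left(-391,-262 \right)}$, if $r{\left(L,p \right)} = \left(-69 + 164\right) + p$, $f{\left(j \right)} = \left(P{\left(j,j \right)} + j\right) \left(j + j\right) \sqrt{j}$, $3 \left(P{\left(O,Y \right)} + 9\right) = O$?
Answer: $167 + \frac{6691840 i \sqrt{5}}{3} \approx 167.0 + 4.9878 \cdot 10^{6} i$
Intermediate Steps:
$P{\left(O,Y \right)} = -9 + \frac{O}{3}$
$f{\left(j \right)} = 2 j^{\frac{3}{2}} \left(-9 + \frac{4 j}{3}\right)$ ($f{\left(j \right)} = \left(\left(-9 + \frac{j}{3}\right) + j\right) \left(j + j\right) \sqrt{j} = \left(-9 + \frac{4 j}{3}\right) 2 j \sqrt{j} = 2 j \left(-9 + \frac{4 j}{3}\right) \sqrt{j} = 2 j^{\frac{3}{2}} \left(-9 + \frac{4 j}{3}\right)$)
$r{\left(L,p \right)} = 95 + p$
$f{\left(-320 \right)} - r{\left(-391,-262 \right)} = \left(-320\right)^{\frac{3}{2}} \left(-18 + \frac{8}{3} \left(-320\right)\right) - \left(95 - 262\right) = - 2560 i \sqrt{5} \left(-18 - \frac{2560}{3}\right) - -167 = - 2560 i \sqrt{5} \left(- \frac{2614}{3}\right) + 167 = \frac{6691840 i \sqrt{5}}{3} + 167 = 167 + \frac{6691840 i \sqrt{5}}{3}$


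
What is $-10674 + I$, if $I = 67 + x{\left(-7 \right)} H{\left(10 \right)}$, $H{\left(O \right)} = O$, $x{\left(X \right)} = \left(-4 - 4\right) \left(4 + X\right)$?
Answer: $-10367$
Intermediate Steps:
$x{\left(X \right)} = -32 - 8 X$ ($x{\left(X \right)} = - 8 \left(4 + X\right) = -32 - 8 X$)
$I = 307$ ($I = 67 + \left(-32 - -56\right) 10 = 67 + \left(-32 + 56\right) 10 = 67 + 24 \cdot 10 = 67 + 240 = 307$)
$-10674 + I = -10674 + 307 = -10367$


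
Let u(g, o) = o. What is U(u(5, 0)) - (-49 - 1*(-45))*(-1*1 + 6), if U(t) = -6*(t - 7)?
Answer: 62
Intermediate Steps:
U(t) = 42 - 6*t (U(t) = -6*(-7 + t) = 42 - 6*t)
U(u(5, 0)) - (-49 - 1*(-45))*(-1*1 + 6) = (42 - 6*0) - (-49 - 1*(-45))*(-1*1 + 6) = (42 + 0) - (-49 + 45)*(-1 + 6) = 42 - (-4)*5 = 42 - 1*(-20) = 42 + 20 = 62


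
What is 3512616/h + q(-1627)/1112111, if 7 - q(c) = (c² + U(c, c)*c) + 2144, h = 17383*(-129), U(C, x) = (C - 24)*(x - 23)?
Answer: 3309643775582904/831268497059 ≈ 3981.4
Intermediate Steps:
U(C, x) = (-24 + C)*(-23 + x)
h = -2242407
q(c) = -2137 - c² - c*(552 + c² - 47*c) (q(c) = 7 - ((c² + (552 - 24*c - 23*c + c*c)*c) + 2144) = 7 - ((c² + (552 - 24*c - 23*c + c²)*c) + 2144) = 7 - ((c² + (552 + c² - 47*c)*c) + 2144) = 7 - ((c² + c*(552 + c² - 47*c)) + 2144) = 7 - (2144 + c² + c*(552 + c² - 47*c)) = 7 + (-2144 - c² - c*(552 + c² - 47*c)) = -2137 - c² - c*(552 + c² - 47*c))
3512616/h + q(-1627)/1112111 = 3512616/(-2242407) + (-2137 - 1*(-1627)³ - 552*(-1627) + 46*(-1627)²)/1112111 = 3512616*(-1/2242407) + (-2137 - 1*(-4306878883) + 898104 + 46*2647129)*(1/1112111) = -1170872/747469 + (-2137 + 4306878883 + 898104 + 121767934)*(1/1112111) = -1170872/747469 + 4429542784*(1/1112111) = -1170872/747469 + 4429542784/1112111 = 3309643775582904/831268497059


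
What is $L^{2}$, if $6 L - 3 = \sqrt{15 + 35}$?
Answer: $\frac{59}{36} + \frac{5 \sqrt{2}}{6} \approx 2.8174$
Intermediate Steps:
$L = \frac{1}{2} + \frac{5 \sqrt{2}}{6}$ ($L = \frac{1}{2} + \frac{\sqrt{15 + 35}}{6} = \frac{1}{2} + \frac{\sqrt{50}}{6} = \frac{1}{2} + \frac{5 \sqrt{2}}{6} \approx 1.6785$)
$L^{2} = \left(\frac{1}{2} + \frac{5 \sqrt{2}}{6}\right)^{2}$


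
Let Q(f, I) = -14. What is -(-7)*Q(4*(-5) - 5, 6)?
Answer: -98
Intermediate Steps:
-(-7)*Q(4*(-5) - 5, 6) = -(-7)*(-14) = -1*98 = -98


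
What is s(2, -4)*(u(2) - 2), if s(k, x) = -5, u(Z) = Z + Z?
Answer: -10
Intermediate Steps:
u(Z) = 2*Z
s(2, -4)*(u(2) - 2) = -5*(2*2 - 2) = -5*(4 - 2) = -5*2 = -10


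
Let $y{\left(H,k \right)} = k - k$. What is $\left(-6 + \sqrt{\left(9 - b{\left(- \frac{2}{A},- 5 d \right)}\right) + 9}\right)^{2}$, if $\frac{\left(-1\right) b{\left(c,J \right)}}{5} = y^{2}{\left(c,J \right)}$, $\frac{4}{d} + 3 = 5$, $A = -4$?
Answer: $54 - 36 \sqrt{2} \approx 3.0883$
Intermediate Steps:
$y{\left(H,k \right)} = 0$
$d = 2$ ($d = \frac{4}{-3 + 5} = \frac{4}{2} = 4 \cdot \frac{1}{2} = 2$)
$b{\left(c,J \right)} = 0$ ($b{\left(c,J \right)} = - 5 \cdot 0^{2} = \left(-5\right) 0 = 0$)
$\left(-6 + \sqrt{\left(9 - b{\left(- \frac{2}{A},- 5 d \right)}\right) + 9}\right)^{2} = \left(-6 + \sqrt{\left(9 - 0\right) + 9}\right)^{2} = \left(-6 + \sqrt{\left(9 + 0\right) + 9}\right)^{2} = \left(-6 + \sqrt{9 + 9}\right)^{2} = \left(-6 + \sqrt{18}\right)^{2} = \left(-6 + 3 \sqrt{2}\right)^{2}$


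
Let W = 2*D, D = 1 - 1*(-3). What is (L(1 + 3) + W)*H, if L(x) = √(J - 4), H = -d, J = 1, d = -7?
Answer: 56 + 7*I*√3 ≈ 56.0 + 12.124*I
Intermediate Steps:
D = 4 (D = 1 + 3 = 4)
H = 7 (H = -1*(-7) = 7)
L(x) = I*√3 (L(x) = √(1 - 4) = √(-3) = I*√3)
W = 8 (W = 2*4 = 8)
(L(1 + 3) + W)*H = (I*√3 + 8)*7 = (8 + I*√3)*7 = 56 + 7*I*√3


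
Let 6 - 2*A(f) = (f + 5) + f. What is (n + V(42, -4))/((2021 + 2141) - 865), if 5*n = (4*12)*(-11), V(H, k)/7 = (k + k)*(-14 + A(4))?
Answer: 4372/16485 ≈ 0.26521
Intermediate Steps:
A(f) = ½ - f (A(f) = 3 - ((f + 5) + f)/2 = 3 - ((5 + f) + f)/2 = 3 - (5 + 2*f)/2 = 3 + (-5/2 - f) = ½ - f)
V(H, k) = -245*k (V(H, k) = 7*((k + k)*(-14 + (½ - 1*4))) = 7*((2*k)*(-14 + (½ - 4))) = 7*((2*k)*(-14 - 7/2)) = 7*((2*k)*(-35/2)) = 7*(-35*k) = -245*k)
n = -528/5 (n = ((4*12)*(-11))/5 = (48*(-11))/5 = (⅕)*(-528) = -528/5 ≈ -105.60)
(n + V(42, -4))/((2021 + 2141) - 865) = (-528/5 - 245*(-4))/((2021 + 2141) - 865) = (-528/5 + 980)/(4162 - 865) = (4372/5)/3297 = (4372/5)*(1/3297) = 4372/16485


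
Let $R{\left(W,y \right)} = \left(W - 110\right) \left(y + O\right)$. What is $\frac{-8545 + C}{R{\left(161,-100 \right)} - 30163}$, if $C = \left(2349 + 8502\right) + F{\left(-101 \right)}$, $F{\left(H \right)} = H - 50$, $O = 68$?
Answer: $- \frac{431}{6359} \approx -0.067778$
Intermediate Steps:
$F{\left(H \right)} = -50 + H$ ($F{\left(H \right)} = H - 50 = -50 + H$)
$R{\left(W,y \right)} = \left(-110 + W\right) \left(68 + y\right)$ ($R{\left(W,y \right)} = \left(W - 110\right) \left(y + 68\right) = \left(-110 + W\right) \left(68 + y\right)$)
$C = 10700$ ($C = \left(2349 + 8502\right) - 151 = 10851 - 151 = 10700$)
$\frac{-8545 + C}{R{\left(161,-100 \right)} - 30163} = \frac{-8545 + 10700}{\left(-7480 - -11000 + 68 \cdot 161 + 161 \left(-100\right)\right) - 30163} = \frac{2155}{\left(-7480 + 11000 + 10948 - 16100\right) - 30163} = \frac{2155}{-1632 - 30163} = \frac{2155}{-31795} = 2155 \left(- \frac{1}{31795}\right) = - \frac{431}{6359}$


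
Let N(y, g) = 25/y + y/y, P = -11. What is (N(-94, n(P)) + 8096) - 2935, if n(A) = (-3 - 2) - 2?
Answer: 485203/94 ≈ 5161.7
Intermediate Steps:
n(A) = -7 (n(A) = -5 - 2 = -7)
N(y, g) = 1 + 25/y (N(y, g) = 25/y + 1 = 1 + 25/y)
(N(-94, n(P)) + 8096) - 2935 = ((25 - 94)/(-94) + 8096) - 2935 = (-1/94*(-69) + 8096) - 2935 = (69/94 + 8096) - 2935 = 761093/94 - 2935 = 485203/94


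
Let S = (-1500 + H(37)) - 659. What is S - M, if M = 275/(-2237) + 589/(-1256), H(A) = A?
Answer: -5960460991/2809672 ≈ -2121.4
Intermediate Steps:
M = -1662993/2809672 (M = 275*(-1/2237) + 589*(-1/1256) = -275/2237 - 589/1256 = -1662993/2809672 ≈ -0.59188)
S = -2122 (S = (-1500 + 37) - 659 = -1463 - 659 = -2122)
S - M = -2122 - 1*(-1662993/2809672) = -2122 + 1662993/2809672 = -5960460991/2809672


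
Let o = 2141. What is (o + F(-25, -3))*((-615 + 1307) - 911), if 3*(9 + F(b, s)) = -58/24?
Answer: -5600779/12 ≈ -4.6673e+5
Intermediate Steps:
F(b, s) = -353/36 (F(b, s) = -9 + (-58/24)/3 = -9 + (-58*1/24)/3 = -9 + (⅓)*(-29/12) = -9 - 29/36 = -353/36)
(o + F(-25, -3))*((-615 + 1307) - 911) = (2141 - 353/36)*((-615 + 1307) - 911) = 76723*(692 - 911)/36 = (76723/36)*(-219) = -5600779/12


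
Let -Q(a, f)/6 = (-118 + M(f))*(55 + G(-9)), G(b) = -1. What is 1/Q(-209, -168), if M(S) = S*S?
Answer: -1/9106344 ≈ -1.0981e-7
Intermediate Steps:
M(S) = S**2
Q(a, f) = 38232 - 324*f**2 (Q(a, f) = -6*(-118 + f**2)*(55 - 1) = -6*(-118 + f**2)*54 = -6*(-6372 + 54*f**2) = 38232 - 324*f**2)
1/Q(-209, -168) = 1/(38232 - 324*(-168)**2) = 1/(38232 - 324*28224) = 1/(38232 - 9144576) = 1/(-9106344) = -1/9106344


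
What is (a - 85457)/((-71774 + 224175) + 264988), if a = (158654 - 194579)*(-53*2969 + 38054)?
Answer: 4285874818/417389 ≈ 10268.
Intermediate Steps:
a = 4285960275 (a = -35925*(-157357 + 38054) = -35925*(-119303) = 4285960275)
(a - 85457)/((-71774 + 224175) + 264988) = (4285960275 - 85457)/((-71774 + 224175) + 264988) = 4285874818/(152401 + 264988) = 4285874818/417389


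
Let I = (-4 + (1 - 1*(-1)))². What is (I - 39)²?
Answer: 1225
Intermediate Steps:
I = 4 (I = (-4 + (1 + 1))² = (-4 + 2)² = (-2)² = 4)
(I - 39)² = (4 - 39)² = (-35)² = 1225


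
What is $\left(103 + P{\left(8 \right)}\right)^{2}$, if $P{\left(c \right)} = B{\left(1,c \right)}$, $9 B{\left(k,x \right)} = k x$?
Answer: $\frac{874225}{81} \approx 10793.0$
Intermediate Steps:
$B{\left(k,x \right)} = \frac{k x}{9}$
$P{\left(c \right)} = \frac{c}{9}$ ($P{\left(c \right)} = \frac{1}{9} \cdot 1 c = \frac{c}{9}$)
$\left(103 + P{\left(8 \right)}\right)^{2} = \left(103 + \frac{1}{9} \cdot 8\right)^{2} = \left(103 + \frac{8}{9}\right)^{2} = \left(\frac{935}{9}\right)^{2} = \frac{874225}{81}$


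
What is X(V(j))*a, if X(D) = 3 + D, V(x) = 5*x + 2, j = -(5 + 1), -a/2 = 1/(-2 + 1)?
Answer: -50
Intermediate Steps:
a = 2 (a = -2/(-2 + 1) = -2/(-1) = -2*(-1) = 2)
j = -6 (j = -1*6 = -6)
V(x) = 2 + 5*x
X(V(j))*a = (3 + (2 + 5*(-6)))*2 = (3 + (2 - 30))*2 = (3 - 28)*2 = -25*2 = -50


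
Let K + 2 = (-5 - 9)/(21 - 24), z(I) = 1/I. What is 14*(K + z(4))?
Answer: 245/6 ≈ 40.833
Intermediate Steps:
z(I) = 1/I
K = 8/3 (K = -2 + (-5 - 9)/(21 - 24) = -2 - 14/(-3) = -2 - 14*(-⅓) = -2 + 14/3 = 8/3 ≈ 2.6667)
14*(K + z(4)) = 14*(8/3 + 1/4) = 14*(8/3 + ¼) = 14*(35/12) = 245/6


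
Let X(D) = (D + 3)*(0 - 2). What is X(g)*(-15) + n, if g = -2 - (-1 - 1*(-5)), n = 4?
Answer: -86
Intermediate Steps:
g = -6 (g = -2 - (-1 + 5) = -2 - 1*4 = -2 - 4 = -6)
X(D) = -6 - 2*D (X(D) = (3 + D)*(-2) = -6 - 2*D)
X(g)*(-15) + n = (-6 - 2*(-6))*(-15) + 4 = (-6 + 12)*(-15) + 4 = 6*(-15) + 4 = -90 + 4 = -86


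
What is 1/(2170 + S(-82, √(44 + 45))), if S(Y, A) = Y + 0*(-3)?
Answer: 1/2088 ≈ 0.00047893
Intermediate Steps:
S(Y, A) = Y (S(Y, A) = Y + 0 = Y)
1/(2170 + S(-82, √(44 + 45))) = 1/(2170 - 82) = 1/2088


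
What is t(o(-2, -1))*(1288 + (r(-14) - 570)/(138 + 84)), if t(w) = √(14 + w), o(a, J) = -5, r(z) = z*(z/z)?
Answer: 142676/37 ≈ 3856.1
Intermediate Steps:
r(z) = z (r(z) = z*1 = z)
t(o(-2, -1))*(1288 + (r(-14) - 570)/(138 + 84)) = √(14 - 5)*(1288 + (-14 - 570)/(138 + 84)) = √9*(1288 - 584/222) = 3*(1288 - 584*1/222) = 3*(1288 - 292/111) = 3*(142676/111) = 142676/37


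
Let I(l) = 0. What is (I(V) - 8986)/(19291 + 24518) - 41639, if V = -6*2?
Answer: -1824171937/43809 ≈ -41639.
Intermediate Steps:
V = -12
(I(V) - 8986)/(19291 + 24518) - 41639 = (0 - 8986)/(19291 + 24518) - 41639 = -8986/43809 - 41639 = -1824171937/43809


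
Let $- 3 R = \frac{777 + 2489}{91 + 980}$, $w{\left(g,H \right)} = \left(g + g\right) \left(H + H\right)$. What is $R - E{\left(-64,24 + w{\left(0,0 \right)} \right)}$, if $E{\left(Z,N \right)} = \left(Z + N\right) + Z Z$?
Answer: $- \frac{13035194}{3213} \approx -4057.0$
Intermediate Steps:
$w{\left(g,H \right)} = 4 H g$ ($w{\left(g,H \right)} = 2 g 2 H = 4 H g$)
$E{\left(Z,N \right)} = N + Z + Z^{2}$ ($E{\left(Z,N \right)} = \left(N + Z\right) + Z^{2} = N + Z + Z^{2}$)
$R = - \frac{3266}{3213}$ ($R = - \frac{\left(777 + 2489\right) \frac{1}{91 + 980}}{3} = - \frac{3266 \cdot \frac{1}{1071}}{3} = \left(- \frac{1}{3}\right) \frac{3266}{1071} = - \frac{3266}{3213} \approx -1.0165$)
$R - E{\left(-64,24 + w{\left(0,0 \right)} \right)} = - \frac{3266}{3213} - \left(\left(24 + 4 \cdot 0 \cdot 0\right) - 64 + \left(-64\right)^{2}\right) = - \frac{3266}{3213} - \left(\left(24 + 0\right) - 64 + 4096\right) = - \frac{3266}{3213} - \left(24 - 64 + 4096\right) = - \frac{3266}{3213} - 4056 = - \frac{13035194}{3213}$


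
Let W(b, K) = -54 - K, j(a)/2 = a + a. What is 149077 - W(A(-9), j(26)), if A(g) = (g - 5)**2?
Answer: 149235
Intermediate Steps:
j(a) = 4*a (j(a) = 2*(a + a) = 2*(2*a) = 4*a)
A(g) = (-5 + g)**2
149077 - W(A(-9), j(26)) = 149077 - (-54 - 4*26) = 149077 - (-54 - 1*104) = 149077 - (-54 - 104) = 149077 - 1*(-158) = 149077 + 158 = 149235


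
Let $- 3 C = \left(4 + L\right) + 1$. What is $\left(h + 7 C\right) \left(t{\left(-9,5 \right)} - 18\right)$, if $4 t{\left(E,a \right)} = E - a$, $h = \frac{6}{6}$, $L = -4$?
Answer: $\frac{86}{3} \approx 28.667$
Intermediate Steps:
$C = - \frac{1}{3}$ ($C = - \frac{\left(4 - 4\right) + 1}{3} = - \frac{0 + 1}{3} = \left(- \frac{1}{3}\right) 1 = - \frac{1}{3} \approx -0.33333$)
$h = 1$ ($h = 6 \cdot \frac{1}{6} = 1$)
$t{\left(E,a \right)} = - \frac{a}{4} + \frac{E}{4}$ ($t{\left(E,a \right)} = \frac{E - a}{4} = - \frac{a}{4} + \frac{E}{4}$)
$\left(h + 7 C\right) \left(t{\left(-9,5 \right)} - 18\right) = \left(1 + 7 \left(- \frac{1}{3}\right)\right) \left(\left(\left(- \frac{1}{4}\right) 5 + \frac{1}{4} \left(-9\right)\right) - 18\right) = \left(1 - \frac{7}{3}\right) \left(\left(- \frac{5}{4} - \frac{9}{4}\right) - 18\right) = - \frac{4 \left(- \frac{7}{2} - 18\right)}{3} = \left(- \frac{4}{3}\right) \left(- \frac{43}{2}\right) = \frac{86}{3}$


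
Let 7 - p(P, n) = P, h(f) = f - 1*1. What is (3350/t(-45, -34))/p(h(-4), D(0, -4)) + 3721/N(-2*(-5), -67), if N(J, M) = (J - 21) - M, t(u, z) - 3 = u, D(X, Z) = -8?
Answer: 30139/504 ≈ 59.800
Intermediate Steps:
t(u, z) = 3 + u
h(f) = -1 + f (h(f) = f - 1 = -1 + f)
N(J, M) = -21 + J - M (N(J, M) = (-21 + J) - M = -21 + J - M)
p(P, n) = 7 - P
(3350/t(-45, -34))/p(h(-4), D(0, -4)) + 3721/N(-2*(-5), -67) = (3350/(3 - 45))/(7 - (-1 - 4)) + 3721/(-21 - 2*(-5) - 1*(-67)) = (3350/(-42))/(7 - 1*(-5)) + 3721/(-21 + 10 + 67) = (3350*(-1/42))/(7 + 5) + 3721/56 = -1675/21/12 + 3721*(1/56) = -1675/21*1/12 + 3721/56 = -1675/252 + 3721/56 = 30139/504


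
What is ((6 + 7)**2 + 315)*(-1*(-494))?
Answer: 239096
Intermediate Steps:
((6 + 7)**2 + 315)*(-1*(-494)) = (13**2 + 315)*494 = (169 + 315)*494 = 484*494 = 239096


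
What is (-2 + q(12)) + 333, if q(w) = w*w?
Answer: 475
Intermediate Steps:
q(w) = w²
(-2 + q(12)) + 333 = (-2 + 12²) + 333 = (-2 + 144) + 333 = 142 + 333 = 475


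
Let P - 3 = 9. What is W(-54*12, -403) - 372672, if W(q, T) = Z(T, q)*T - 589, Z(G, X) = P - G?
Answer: -540506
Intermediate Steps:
P = 12 (P = 3 + 9 = 12)
Z(G, X) = 12 - G
W(q, T) = -589 + T*(12 - T) (W(q, T) = (12 - T)*T - 589 = T*(12 - T) - 589 = -589 + T*(12 - T))
W(-54*12, -403) - 372672 = (-589 - 1*(-403)*(-12 - 403)) - 372672 = (-589 - 1*(-403)*(-415)) - 372672 = (-589 - 167245) - 372672 = -167834 - 372672 = -540506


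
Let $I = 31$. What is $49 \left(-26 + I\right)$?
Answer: $245$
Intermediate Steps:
$49 \left(-26 + I\right) = 49 \left(-26 + 31\right) = 49 \cdot 5 = 245$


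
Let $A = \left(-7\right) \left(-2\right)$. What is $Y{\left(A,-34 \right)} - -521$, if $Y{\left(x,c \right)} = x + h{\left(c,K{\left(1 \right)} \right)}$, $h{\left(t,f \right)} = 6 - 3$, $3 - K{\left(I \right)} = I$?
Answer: $538$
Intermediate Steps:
$K{\left(I \right)} = 3 - I$
$h{\left(t,f \right)} = 3$
$A = 14$
$Y{\left(x,c \right)} = 3 + x$ ($Y{\left(x,c \right)} = x + 3 = 3 + x$)
$Y{\left(A,-34 \right)} - -521 = \left(3 + 14\right) - -521 = 17 + 521 = 538$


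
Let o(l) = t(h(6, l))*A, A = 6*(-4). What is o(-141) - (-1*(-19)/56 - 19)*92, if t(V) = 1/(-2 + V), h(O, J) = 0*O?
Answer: 24203/14 ≈ 1728.8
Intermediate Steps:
h(O, J) = 0
A = -24
o(l) = 12 (o(l) = -24/(-2 + 0) = -24/(-2) = -½*(-24) = 12)
o(-141) - (-1*(-19)/56 - 19)*92 = 12 - (-1*(-19)/56 - 19)*92 = 12 - (19*(1/56) - 19)*92 = 12 - (19/56 - 19)*92 = 12 - (-1045)*92/56 = 12 - 1*(-24035/14) = 12 + 24035/14 = 24203/14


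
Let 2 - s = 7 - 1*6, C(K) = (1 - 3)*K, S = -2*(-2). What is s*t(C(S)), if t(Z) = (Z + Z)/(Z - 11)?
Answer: 16/19 ≈ 0.84210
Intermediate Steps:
S = 4
C(K) = -2*K
s = 1 (s = 2 - (7 - 1*6) = 2 - (7 - 6) = 2 - 1*1 = 2 - 1 = 1)
t(Z) = 2*Z/(-11 + Z) (t(Z) = (2*Z)/(-11 + Z) = 2*Z/(-11 + Z))
s*t(C(S)) = 1*(2*(-2*4)/(-11 - 2*4)) = 1*(2*(-8)/(-11 - 8)) = 1*(2*(-8)/(-19)) = 1*(2*(-8)*(-1/19)) = 1*(16/19) = 16/19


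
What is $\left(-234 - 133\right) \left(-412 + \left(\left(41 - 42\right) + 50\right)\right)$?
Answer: $133221$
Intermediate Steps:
$\left(-234 - 133\right) \left(-412 + \left(\left(41 - 42\right) + 50\right)\right) = - 367 \left(-412 + \left(-1 + 50\right)\right) = - 367 \left(-412 + 49\right) = \left(-367\right) \left(-363\right) = 133221$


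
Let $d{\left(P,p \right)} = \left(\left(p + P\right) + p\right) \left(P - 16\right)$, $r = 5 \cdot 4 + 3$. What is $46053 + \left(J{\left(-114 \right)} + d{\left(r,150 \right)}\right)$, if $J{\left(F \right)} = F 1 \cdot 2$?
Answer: $48086$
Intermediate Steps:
$J{\left(F \right)} = 2 F$ ($J{\left(F \right)} = F 2 = 2 F$)
$r = 23$ ($r = 20 + 3 = 23$)
$d{\left(P,p \right)} = \left(-16 + P\right) \left(P + 2 p\right)$ ($d{\left(P,p \right)} = \left(\left(P + p\right) + p\right) \left(-16 + P\right) = \left(P + 2 p\right) \left(-16 + P\right) = \left(-16 + P\right) \left(P + 2 p\right)$)
$46053 + \left(J{\left(-114 \right)} + d{\left(r,150 \right)}\right) = 46053 + \left(2 \left(-114\right) + \left(23^{2} - 4800 - 368 + 2 \cdot 23 \cdot 150\right)\right) = 46053 + \left(-228 + \left(529 - 4800 - 368 + 6900\right)\right) = 46053 + \left(-228 + 2261\right) = 46053 + 2033 = 48086$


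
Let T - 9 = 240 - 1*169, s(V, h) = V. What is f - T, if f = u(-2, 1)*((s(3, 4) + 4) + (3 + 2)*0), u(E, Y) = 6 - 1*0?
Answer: -38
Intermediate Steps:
u(E, Y) = 6 (u(E, Y) = 6 + 0 = 6)
T = 80 (T = 9 + (240 - 1*169) = 9 + (240 - 169) = 9 + 71 = 80)
f = 42 (f = 6*((3 + 4) + (3 + 2)*0) = 6*(7 + 5*0) = 6*(7 + 0) = 6*7 = 42)
f - T = 42 - 1*80 = 42 - 80 = -38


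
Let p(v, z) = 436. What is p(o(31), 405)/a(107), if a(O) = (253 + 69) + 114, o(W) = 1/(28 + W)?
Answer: 1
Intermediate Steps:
a(O) = 436 (a(O) = 322 + 114 = 436)
p(o(31), 405)/a(107) = 436/436 = 436*(1/436) = 1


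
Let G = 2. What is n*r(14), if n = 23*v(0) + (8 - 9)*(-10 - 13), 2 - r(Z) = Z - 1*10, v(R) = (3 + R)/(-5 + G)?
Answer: 0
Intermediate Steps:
v(R) = -1 - R/3 (v(R) = (3 + R)/(-5 + 2) = (3 + R)/(-3) = (3 + R)*(-⅓) = -1 - R/3)
r(Z) = 12 - Z (r(Z) = 2 - (Z - 1*10) = 2 - (Z - 10) = 2 - (-10 + Z) = 2 + (10 - Z) = 12 - Z)
n = 0 (n = 23*(-1 - ⅓*0) + (8 - 9)*(-10 - 13) = 23*(-1 + 0) - 1*(-23) = 23*(-1) + 23 = -23 + 23 = 0)
n*r(14) = 0*(12 - 1*14) = 0*(12 - 14) = 0*(-2) = 0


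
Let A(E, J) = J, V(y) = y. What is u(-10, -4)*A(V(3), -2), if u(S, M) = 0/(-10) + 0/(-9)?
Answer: 0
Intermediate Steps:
u(S, M) = 0 (u(S, M) = 0*(-⅒) + 0*(-⅑) = 0 + 0 = 0)
u(-10, -4)*A(V(3), -2) = 0*(-2) = 0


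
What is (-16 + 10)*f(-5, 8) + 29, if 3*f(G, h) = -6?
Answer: 41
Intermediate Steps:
f(G, h) = -2 (f(G, h) = (⅓)*(-6) = -2)
(-16 + 10)*f(-5, 8) + 29 = (-16 + 10)*(-2) + 29 = -6*(-2) + 29 = 12 + 29 = 41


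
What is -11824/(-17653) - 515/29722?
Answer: 342341633/524682466 ≈ 0.65247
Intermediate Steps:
-11824/(-17653) - 515/29722 = -11824*(-1/17653) - 515*1/29722 = 11824/17653 - 515/29722 = 342341633/524682466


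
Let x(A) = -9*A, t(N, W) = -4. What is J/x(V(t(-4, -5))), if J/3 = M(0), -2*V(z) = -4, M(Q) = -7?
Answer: 7/6 ≈ 1.1667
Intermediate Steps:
V(z) = 2 (V(z) = -1/2*(-4) = 2)
J = -21 (J = 3*(-7) = -21)
J/x(V(t(-4, -5))) = -21/((-9*2)) = -21/(-18) = -21*(-1/18) = 7/6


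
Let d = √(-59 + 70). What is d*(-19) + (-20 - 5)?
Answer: -25 - 19*√11 ≈ -88.016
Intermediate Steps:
d = √11 ≈ 3.3166
d*(-19) + (-20 - 5) = √11*(-19) + (-20 - 5) = -19*√11 - 25 = -25 - 19*√11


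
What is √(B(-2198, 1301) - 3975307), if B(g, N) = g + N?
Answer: 2*I*√994051 ≈ 1994.0*I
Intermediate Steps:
B(g, N) = N + g
√(B(-2198, 1301) - 3975307) = √((1301 - 2198) - 3975307) = √(-897 - 3975307) = √(-3976204) = 2*I*√994051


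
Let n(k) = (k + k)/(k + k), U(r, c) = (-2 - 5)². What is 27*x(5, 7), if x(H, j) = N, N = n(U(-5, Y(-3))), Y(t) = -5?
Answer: 27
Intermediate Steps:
U(r, c) = 49 (U(r, c) = (-7)² = 49)
n(k) = 1 (n(k) = (2*k)/((2*k)) = (2*k)*(1/(2*k)) = 1)
N = 1
x(H, j) = 1
27*x(5, 7) = 27*1 = 27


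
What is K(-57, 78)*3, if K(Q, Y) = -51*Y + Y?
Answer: -11700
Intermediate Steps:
K(Q, Y) = -50*Y
K(-57, 78)*3 = -50*78*3 = -3900*3 = -11700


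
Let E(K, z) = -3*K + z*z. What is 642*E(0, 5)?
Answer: 16050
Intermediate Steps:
E(K, z) = z² - 3*K (E(K, z) = -3*K + z² = z² - 3*K)
642*E(0, 5) = 642*(5² - 3*0) = 642*(25 + 0) = 642*25 = 16050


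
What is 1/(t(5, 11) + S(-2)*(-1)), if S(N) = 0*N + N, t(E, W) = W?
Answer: 1/13 ≈ 0.076923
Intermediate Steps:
S(N) = N (S(N) = 0 + N = N)
1/(t(5, 11) + S(-2)*(-1)) = 1/(11 - 2*(-1)) = 1/(11 + 2) = 1/13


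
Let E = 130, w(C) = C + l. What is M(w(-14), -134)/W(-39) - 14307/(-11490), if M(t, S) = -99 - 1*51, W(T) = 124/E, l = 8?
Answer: -18523411/118730 ≈ -156.01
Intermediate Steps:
w(C) = 8 + C (w(C) = C + 8 = 8 + C)
W(T) = 62/65 (W(T) = 124/130 = 124*(1/130) = 62/65)
M(t, S) = -150 (M(t, S) = -99 - 51 = -150)
M(w(-14), -134)/W(-39) - 14307/(-11490) = -150/62/65 - 14307/(-11490) = -150*65/62 - 14307*(-1/11490) = -4875/31 + 4769/3830 = -18523411/118730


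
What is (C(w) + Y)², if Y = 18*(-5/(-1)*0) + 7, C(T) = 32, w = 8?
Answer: 1521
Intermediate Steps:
Y = 7 (Y = 18*(-5*(-1)*0) + 7 = 18*(5*0) + 7 = 18*0 + 7 = 0 + 7 = 7)
(C(w) + Y)² = (32 + 7)² = 39² = 1521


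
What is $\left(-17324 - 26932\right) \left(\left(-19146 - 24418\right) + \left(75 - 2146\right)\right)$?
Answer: $2019622560$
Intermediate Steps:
$\left(-17324 - 26932\right) \left(\left(-19146 - 24418\right) + \left(75 - 2146\right)\right) = - 44256 \left(\left(-19146 - 24418\right) + \left(75 - 2146\right)\right) = - 44256 \left(-43564 - 2071\right) = \left(-44256\right) \left(-45635\right) = 2019622560$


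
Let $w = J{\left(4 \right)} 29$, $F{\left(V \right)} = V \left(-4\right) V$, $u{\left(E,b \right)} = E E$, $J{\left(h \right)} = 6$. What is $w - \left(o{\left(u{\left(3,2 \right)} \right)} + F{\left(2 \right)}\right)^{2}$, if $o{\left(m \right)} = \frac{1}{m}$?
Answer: $- \frac{6355}{81} \approx -78.457$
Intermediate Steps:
$u{\left(E,b \right)} = E^{2}$
$F{\left(V \right)} = - 4 V^{2}$ ($F{\left(V \right)} = - 4 V V = - 4 V^{2}$)
$w = 174$ ($w = 6 \cdot 29 = 174$)
$w - \left(o{\left(u{\left(3,2 \right)} \right)} + F{\left(2 \right)}\right)^{2} = 174 - \left(\frac{1}{3^{2}} - 4 \cdot 2^{2}\right)^{2} = 174 - \left(\frac{1}{9} - 16\right)^{2} = 174 - \left(- \frac{143}{9}\right)^{2} = 174 - \frac{20449}{81} = - \frac{6355}{81}$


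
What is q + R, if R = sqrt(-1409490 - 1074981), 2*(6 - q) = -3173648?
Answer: 1586830 + I*sqrt(2484471) ≈ 1.5868e+6 + 1576.2*I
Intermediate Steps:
q = 1586830 (q = 6 - 1/2*(-3173648) = 6 + 1586824 = 1586830)
R = I*sqrt(2484471) (R = sqrt(-2484471) = I*sqrt(2484471) ≈ 1576.2*I)
q + R = 1586830 + I*sqrt(2484471)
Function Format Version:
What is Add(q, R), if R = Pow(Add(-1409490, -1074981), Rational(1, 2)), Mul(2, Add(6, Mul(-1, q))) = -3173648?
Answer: Add(1586830, Mul(I, Pow(2484471, Rational(1, 2)))) ≈ Add(1.5868e+6, Mul(1576.2, I))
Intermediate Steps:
q = 1586830 (q = Add(6, Mul(Rational(-1, 2), -3173648)) = Add(6, 1586824) = 1586830)
R = Mul(I, Pow(2484471, Rational(1, 2))) (R = Pow(-2484471, Rational(1, 2)) = Mul(I, Pow(2484471, Rational(1, 2))) ≈ Mul(1576.2, I))
Add(q, R) = Add(1586830, Mul(I, Pow(2484471, Rational(1, 2))))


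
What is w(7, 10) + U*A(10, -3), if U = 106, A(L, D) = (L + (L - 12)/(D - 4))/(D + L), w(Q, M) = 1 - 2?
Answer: 7583/49 ≈ 154.76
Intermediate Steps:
w(Q, M) = -1
A(L, D) = (L + (-12 + L)/(-4 + D))/(D + L)
w(7, 10) + U*A(10, -3) = -1 + 106*((-12 - 3*10 - 3*10)/((-3)**2 - 4*(-3) - 4*10 - 3*10)) = -1 + 106*((-12 - 30 - 30)/(9 + 12 - 40 - 30)) = -1 + 106*(-72/(-49)) = -1 + 106*(-1/49*(-72)) = -1 + 106*(72/49) = -1 + 7632/49 = 7583/49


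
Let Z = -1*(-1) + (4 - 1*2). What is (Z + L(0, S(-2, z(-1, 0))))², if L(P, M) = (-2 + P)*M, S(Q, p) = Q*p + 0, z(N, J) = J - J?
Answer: 9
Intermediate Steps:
z(N, J) = 0
S(Q, p) = Q*p
L(P, M) = M*(-2 + P)
Z = 3 (Z = 1 + (4 - 2) = 1 + 2 = 3)
(Z + L(0, S(-2, z(-1, 0))))² = (3 + (-2*0)*(-2 + 0))² = (3 + 0*(-2))² = (3 + 0)² = 3² = 9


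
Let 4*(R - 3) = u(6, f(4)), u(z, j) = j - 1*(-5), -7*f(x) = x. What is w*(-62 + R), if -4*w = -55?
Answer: -89155/112 ≈ -796.03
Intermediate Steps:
f(x) = -x/7
u(z, j) = 5 + j (u(z, j) = j + 5 = 5 + j)
w = 55/4 (w = -¼*(-55) = 55/4 ≈ 13.750)
R = 115/28 (R = 3 + (5 - ⅐*4)/4 = 3 + (5 - 4/7)/4 = 3 + (¼)*(31/7) = 3 + 31/28 = 115/28 ≈ 4.1071)
w*(-62 + R) = 55*(-62 + 115/28)/4 = (55/4)*(-1621/28) = -89155/112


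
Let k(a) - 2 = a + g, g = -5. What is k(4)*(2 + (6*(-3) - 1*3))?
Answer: -19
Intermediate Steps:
k(a) = -3 + a (k(a) = 2 + (a - 5) = 2 + (-5 + a) = -3 + a)
k(4)*(2 + (6*(-3) - 1*3)) = (-3 + 4)*(2 + (6*(-3) - 1*3)) = 1*(2 + (-18 - 3)) = 1*(2 - 21) = 1*(-19) = -19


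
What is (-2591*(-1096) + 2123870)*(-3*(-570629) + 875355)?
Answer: 12842049914652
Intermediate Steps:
(-2591*(-1096) + 2123870)*(-3*(-570629) + 875355) = (2839736 + 2123870)*(1711887 + 875355) = 4963606*2587242 = 12842049914652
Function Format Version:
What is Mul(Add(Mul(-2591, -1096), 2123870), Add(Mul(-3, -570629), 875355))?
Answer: 12842049914652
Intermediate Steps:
Mul(Add(Mul(-2591, -1096), 2123870), Add(Mul(-3, -570629), 875355)) = Mul(Add(2839736, 2123870), Add(1711887, 875355)) = Mul(4963606, 2587242) = 12842049914652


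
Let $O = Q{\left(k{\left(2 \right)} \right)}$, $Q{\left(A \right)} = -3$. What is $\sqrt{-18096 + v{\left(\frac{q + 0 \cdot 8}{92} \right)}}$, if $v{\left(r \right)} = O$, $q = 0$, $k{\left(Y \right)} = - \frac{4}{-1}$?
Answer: $3 i \sqrt{2011} \approx 134.53 i$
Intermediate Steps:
$k{\left(Y \right)} = 4$ ($k{\left(Y \right)} = \left(-4\right) \left(-1\right) = 4$)
$O = -3$
$v{\left(r \right)} = -3$
$\sqrt{-18096 + v{\left(\frac{q + 0 \cdot 8}{92} \right)}} = \sqrt{-18096 - 3} = \sqrt{-18099} = 3 i \sqrt{2011}$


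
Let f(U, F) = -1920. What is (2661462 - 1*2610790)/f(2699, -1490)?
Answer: -3167/120 ≈ -26.392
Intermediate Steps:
(2661462 - 1*2610790)/f(2699, -1490) = (2661462 - 1*2610790)/(-1920) = (2661462 - 2610790)*(-1/1920) = 50672*(-1/1920) = -3167/120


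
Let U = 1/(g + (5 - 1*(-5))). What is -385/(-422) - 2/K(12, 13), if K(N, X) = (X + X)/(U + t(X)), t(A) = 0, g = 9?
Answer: 94673/104234 ≈ 0.90827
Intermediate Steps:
U = 1/19 (U = 1/(9 + (5 - 1*(-5))) = 1/(9 + (5 + 5)) = 1/(9 + 10) = 1/19 ≈ 0.052632)
K(N, X) = 38*X (K(N, X) = (X + X)/(1/19 + 0) = (2*X)/(1/19) = (2*X)*19 = 38*X)
-385/(-422) - 2/K(12, 13) = -385/(-422) - 2/(38*13) = -385*(-1/422) - 2/494 = 385/422 - 2*1/494 = 385/422 - 1/247 = 94673/104234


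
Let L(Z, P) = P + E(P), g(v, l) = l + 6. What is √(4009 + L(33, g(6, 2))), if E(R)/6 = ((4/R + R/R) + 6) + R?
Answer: √4110 ≈ 64.109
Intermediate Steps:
g(v, l) = 6 + l
E(R) = 42 + 6*R + 24/R (E(R) = 6*(((4/R + R/R) + 6) + R) = 6*(((4/R + 1) + 6) + R) = 6*(((1 + 4/R) + 6) + R) = 6*((7 + 4/R) + R) = 6*(7 + R + 4/R) = 42 + 6*R + 24/R)
L(Z, P) = 42 + 7*P + 24/P (L(Z, P) = P + (42 + 6*P + 24/P) = 42 + 7*P + 24/P)
√(4009 + L(33, g(6, 2))) = √(4009 + (42 + 7*(6 + 2) + 24/(6 + 2))) = √(4009 + (42 + 7*8 + 24/8)) = √(4009 + (42 + 56 + 24*(⅛))) = √(4009 + (42 + 56 + 3)) = √(4009 + 101) = √4110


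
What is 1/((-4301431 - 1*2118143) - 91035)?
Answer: -1/6510609 ≈ -1.5360e-7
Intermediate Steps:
1/((-4301431 - 1*2118143) - 91035) = 1/((-4301431 - 2118143) - 91035) = 1/(-6419574 - 91035) = 1/(-6510609) = -1/6510609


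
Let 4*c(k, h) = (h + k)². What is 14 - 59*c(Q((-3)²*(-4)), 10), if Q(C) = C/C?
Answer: -7083/4 ≈ -1770.8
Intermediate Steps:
Q(C) = 1
c(k, h) = (h + k)²/4
14 - 59*c(Q((-3)²*(-4)), 10) = 14 - 59*(10 + 1)²/4 = 14 - 59*11²/4 = 14 - 59*121/4 = 14 - 7139/4 = -7083/4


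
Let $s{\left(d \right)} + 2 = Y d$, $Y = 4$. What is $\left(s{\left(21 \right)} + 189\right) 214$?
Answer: $57994$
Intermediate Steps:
$s{\left(d \right)} = -2 + 4 d$
$\left(s{\left(21 \right)} + 189\right) 214 = \left(\left(-2 + 4 \cdot 21\right) + 189\right) 214 = \left(\left(-2 + 84\right) + 189\right) 214 = \left(82 + 189\right) 214 = 271 \cdot 214 = 57994$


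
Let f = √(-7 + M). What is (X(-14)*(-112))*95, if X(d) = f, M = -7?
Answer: -10640*I*√14 ≈ -39811.0*I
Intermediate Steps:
f = I*√14 (f = √(-7 - 7) = √(-14) = I*√14 ≈ 3.7417*I)
X(d) = I*√14
(X(-14)*(-112))*95 = ((I*√14)*(-112))*95 = -112*I*√14*95 = -10640*I*√14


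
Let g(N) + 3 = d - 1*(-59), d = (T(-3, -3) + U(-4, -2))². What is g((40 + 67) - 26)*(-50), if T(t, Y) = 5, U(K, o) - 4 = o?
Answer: -5250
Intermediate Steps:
U(K, o) = 4 + o
d = 49 (d = (5 + (4 - 2))² = (5 + 2)² = 7² = 49)
g(N) = 105 (g(N) = -3 + (49 - 1*(-59)) = -3 + (49 + 59) = -3 + 108 = 105)
g((40 + 67) - 26)*(-50) = 105*(-50) = -5250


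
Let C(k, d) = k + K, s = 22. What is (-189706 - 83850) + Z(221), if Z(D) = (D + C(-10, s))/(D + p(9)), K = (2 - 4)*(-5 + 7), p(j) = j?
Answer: -2735551/10 ≈ -2.7356e+5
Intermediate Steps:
K = -4 (K = -2*2 = -4)
C(k, d) = -4 + k (C(k, d) = k - 4 = -4 + k)
Z(D) = (-14 + D)/(9 + D) (Z(D) = (D + (-4 - 10))/(D + 9) = (D - 14)/(9 + D) = (-14 + D)/(9 + D))
(-189706 - 83850) + Z(221) = (-189706 - 83850) + (-14 + 221)/(9 + 221) = -273556 + 207/230 = -273556 + (1/230)*207 = -273556 + 9/10 = -2735551/10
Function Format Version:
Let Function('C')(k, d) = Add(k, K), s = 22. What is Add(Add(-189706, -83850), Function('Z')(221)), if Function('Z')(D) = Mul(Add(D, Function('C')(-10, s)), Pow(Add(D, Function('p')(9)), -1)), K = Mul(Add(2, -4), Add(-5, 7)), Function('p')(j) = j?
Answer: Rational(-2735551, 10) ≈ -2.7356e+5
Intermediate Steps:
K = -4 (K = Mul(-2, 2) = -4)
Function('C')(k, d) = Add(-4, k) (Function('C')(k, d) = Add(k, -4) = Add(-4, k))
Function('Z')(D) = Mul(Pow(Add(9, D), -1), Add(-14, D)) (Function('Z')(D) = Mul(Add(D, Add(-4, -10)), Pow(Add(D, 9), -1)) = Mul(Add(D, -14), Pow(Add(9, D), -1)) = Mul(Add(-14, D), Pow(Add(9, D), -1)) = Mul(Pow(Add(9, D), -1), Add(-14, D)))
Add(Add(-189706, -83850), Function('Z')(221)) = Add(Add(-189706, -83850), Mul(Pow(Add(9, 221), -1), Add(-14, 221))) = Add(-273556, Mul(Pow(230, -1), 207)) = Add(-273556, Mul(Rational(1, 230), 207)) = Add(-273556, Rational(9, 10)) = Rational(-2735551, 10)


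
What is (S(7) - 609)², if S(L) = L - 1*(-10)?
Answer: 350464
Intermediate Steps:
S(L) = 10 + L (S(L) = L + 10 = 10 + L)
(S(7) - 609)² = ((10 + 7) - 609)² = (17 - 609)² = (-592)² = 350464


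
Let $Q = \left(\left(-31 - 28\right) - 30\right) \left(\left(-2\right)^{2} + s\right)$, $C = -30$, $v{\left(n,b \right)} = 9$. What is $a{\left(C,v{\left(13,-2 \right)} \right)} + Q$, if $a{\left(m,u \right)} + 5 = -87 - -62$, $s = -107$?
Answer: $9137$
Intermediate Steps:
$Q = 9167$ ($Q = \left(\left(-31 - 28\right) - 30\right) \left(\left(-2\right)^{2} - 107\right) = \left(-59 - 30\right) \left(4 - 107\right) = \left(-89\right) \left(-103\right) = 9167$)
$a{\left(m,u \right)} = -30$ ($a{\left(m,u \right)} = -5 - 25 = -30$)
$a{\left(C,v{\left(13,-2 \right)} \right)} + Q = -30 + 9167 = 9137$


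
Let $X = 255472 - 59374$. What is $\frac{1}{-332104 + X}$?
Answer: $- \frac{1}{136006} \approx -7.3526 \cdot 10^{-6}$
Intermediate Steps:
$X = 196098$
$\frac{1}{-332104 + X} = \frac{1}{-332104 + 196098} = \frac{1}{-136006} = - \frac{1}{136006}$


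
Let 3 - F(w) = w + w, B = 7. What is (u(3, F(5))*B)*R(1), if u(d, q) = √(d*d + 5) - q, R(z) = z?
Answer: 49 + 7*√14 ≈ 75.192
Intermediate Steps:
F(w) = 3 - 2*w (F(w) = 3 - (w + w) = 3 - 2*w)
u(d, q) = √(5 + d²) - q (u(d, q) = √(d² + 5) - q = √(5 + d²) - q)
(u(3, F(5))*B)*R(1) = ((√(5 + 3²) - (3 - 2*5))*7)*1 = ((√(5 + 9) - (3 - 10))*7)*1 = ((√14 - 1*(-7))*7)*1 = ((√14 + 7)*7)*1 = ((7 + √14)*7)*1 = (49 + 7*√14)*1 = 49 + 7*√14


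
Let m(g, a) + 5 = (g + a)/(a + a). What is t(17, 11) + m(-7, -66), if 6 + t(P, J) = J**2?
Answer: 14593/132 ≈ 110.55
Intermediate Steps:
t(P, J) = -6 + J**2
m(g, a) = -5 + (a + g)/(2*a) (m(g, a) = -5 + (g + a)/(a + a) = -5 + (a + g)/((2*a)) = -5 + (a + g)*(1/(2*a)) = -5 + (a + g)/(2*a))
t(17, 11) + m(-7, -66) = (-6 + 11**2) + (1/2)*(-7 - 9*(-66))/(-66) = (-6 + 121) + (1/2)*(-1/66)*(-7 + 594) = 115 + (1/2)*(-1/66)*587 = 115 - 587/132 = 14593/132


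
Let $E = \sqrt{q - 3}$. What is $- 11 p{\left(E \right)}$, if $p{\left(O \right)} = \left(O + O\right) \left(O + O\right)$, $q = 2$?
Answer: $44$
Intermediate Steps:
$E = i$ ($E = \sqrt{2 - 3} = \sqrt{-1} = i \approx 1.0 i$)
$p{\left(O \right)} = 4 O^{2}$ ($p{\left(O \right)} = 2 O 2 O = 4 O^{2}$)
$- 11 p{\left(E \right)} = - 11 \cdot 4 i^{2} = - 11 \cdot 4 \left(-1\right) = \left(-11\right) \left(-4\right) = 44$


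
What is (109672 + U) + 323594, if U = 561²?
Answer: 747987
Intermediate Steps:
U = 314721
(109672 + U) + 323594 = (109672 + 314721) + 323594 = 424393 + 323594 = 747987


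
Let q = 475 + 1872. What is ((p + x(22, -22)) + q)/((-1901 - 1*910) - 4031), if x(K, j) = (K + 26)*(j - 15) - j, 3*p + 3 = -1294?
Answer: -241/10263 ≈ -0.023482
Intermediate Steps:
p = -1297/3 (p = -1 + (⅓)*(-1294) = -1 - 1294/3 = -1297/3 ≈ -432.33)
q = 2347
x(K, j) = -j + (-15 + j)*(26 + K) (x(K, j) = (26 + K)*(-15 + j) - j = (-15 + j)*(26 + K) - j = -j + (-15 + j)*(26 + K))
((p + x(22, -22)) + q)/((-1901 - 1*910) - 4031) = ((-1297/3 + (-390 - 15*22 + 25*(-22) + 22*(-22))) + 2347)/((-1901 - 1*910) - 4031) = ((-1297/3 + (-390 - 330 - 550 - 484)) + 2347)/((-1901 - 910) - 4031) = ((-1297/3 - 1754) + 2347)/(-2811 - 4031) = (-6559/3 + 2347)/(-6842) = (482/3)*(-1/6842) = -241/10263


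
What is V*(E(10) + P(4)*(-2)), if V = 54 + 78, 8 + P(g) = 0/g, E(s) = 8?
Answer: 3168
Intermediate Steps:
P(g) = -8 (P(g) = -8 + 0/g = -8 + 0 = -8)
V = 132
V*(E(10) + P(4)*(-2)) = 132*(8 - 8*(-2)) = 132*(8 + 16) = 132*24 = 3168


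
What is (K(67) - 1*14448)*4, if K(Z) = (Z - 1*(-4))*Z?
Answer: -38764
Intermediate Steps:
K(Z) = Z*(4 + Z) (K(Z) = (Z + 4)*Z = (4 + Z)*Z = Z*(4 + Z))
(K(67) - 1*14448)*4 = (67*(4 + 67) - 1*14448)*4 = (67*71 - 14448)*4 = (4757 - 14448)*4 = -9691*4 = -38764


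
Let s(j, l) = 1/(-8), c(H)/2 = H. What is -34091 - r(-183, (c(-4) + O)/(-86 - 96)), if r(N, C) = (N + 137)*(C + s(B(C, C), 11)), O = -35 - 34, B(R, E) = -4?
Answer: -1772019/52 ≈ -34077.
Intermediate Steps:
c(H) = 2*H
O = -69
s(j, l) = -⅛
r(N, C) = (137 + N)*(-⅛ + C) (r(N, C) = (N + 137)*(C - ⅛) = (137 + N)*(-⅛ + C))
-34091 - r(-183, (c(-4) + O)/(-86 - 96)) = -34091 - (-137/8 + 137*((2*(-4) - 69)/(-86 - 96)) - ⅛*(-183) + ((2*(-4) - 69)/(-86 - 96))*(-183)) = -34091 - (-137/8 + 137*((-8 - 69)/(-182)) + 183/8 + ((-8 - 69)/(-182))*(-183)) = -34091 - (-137/8 + 137*(-77*(-1/182)) + 183/8 - 77*(-1/182)*(-183)) = -34091 - (-137/8 + 137*(11/26) + 183/8 + (11/26)*(-183)) = -34091 - (-137/8 + 1507/26 + 183/8 - 2013/26) = -34091 - 1*(-713/52) = -34091 + 713/52 = -1772019/52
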